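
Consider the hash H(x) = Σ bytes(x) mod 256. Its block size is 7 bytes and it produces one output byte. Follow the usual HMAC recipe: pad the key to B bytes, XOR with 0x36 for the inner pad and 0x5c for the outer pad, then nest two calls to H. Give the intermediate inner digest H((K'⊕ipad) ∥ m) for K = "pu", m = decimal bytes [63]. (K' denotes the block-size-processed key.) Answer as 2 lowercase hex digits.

Key "pu" = 70 75 is 2 bytes ≤ B = 7; zero-pad to 7 bytes: K' = 70 75 00 00 00 00 00.
K' ⊕ ipad = 46 43 36 36 36 36 36.
Inner input = 46 43 36 36 36 36 36 ∥ 3f.
Inner hash: sum = 70+67+54+54+54+54+54+63 = 470; mod 256 = 214 → d6.

d6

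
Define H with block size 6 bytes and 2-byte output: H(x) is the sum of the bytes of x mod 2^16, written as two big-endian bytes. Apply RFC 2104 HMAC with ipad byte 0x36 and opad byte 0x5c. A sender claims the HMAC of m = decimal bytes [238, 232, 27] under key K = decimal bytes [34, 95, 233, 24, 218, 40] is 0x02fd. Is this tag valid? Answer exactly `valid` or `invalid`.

valid

Key decimal bytes [34, 95, 233, 24, 218, 40] = 22 5f e9 18 da 28 is exactly B = 6 bytes: K' = 22 5f e9 18 da 28.
K' ⊕ ipad = 14 69 df 2e ec 1e; K' ⊕ opad = 7e 03 b5 44 86 74.
Inner hash: sum = 20+105+223+46+236+30+238+232+27 = 1157 → 04 85.
Outer hash (recomputed tag): sum = 126+3+181+68+134+116+4+133 = 765 → 02 fd.
Recomputed tag = 02fd; claimed = 02fd → match.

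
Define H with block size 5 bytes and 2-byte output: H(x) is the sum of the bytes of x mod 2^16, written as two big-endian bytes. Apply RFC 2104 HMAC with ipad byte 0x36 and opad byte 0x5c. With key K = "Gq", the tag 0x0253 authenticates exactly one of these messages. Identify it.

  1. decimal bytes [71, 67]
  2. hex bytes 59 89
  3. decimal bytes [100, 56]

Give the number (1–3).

3

Key "Gq" = 47 71 is 2 bytes ≤ B = 5; zero-pad to 5 bytes: K' = 47 71 00 00 00.
K' ⊕ ipad = 71 47 36 36 36; K' ⊕ opad = 1b 2d 5c 5c 5c.
m1: inner = H(71 47 36 36 36 47 43) = 01 e4; tag = H(1b 2d 5c 5c 5c 01 e4) = 0241
m2: inner = H(71 47 36 36 36 59 89) = 02 3c; tag = H(1b 2d 5c 5c 5c 02 3c) = 019a
m3: inner = H(71 47 36 36 36 64 38) = 01 f6; tag = H(1b 2d 5c 5c 5c 01 f6) = 0253 ← matches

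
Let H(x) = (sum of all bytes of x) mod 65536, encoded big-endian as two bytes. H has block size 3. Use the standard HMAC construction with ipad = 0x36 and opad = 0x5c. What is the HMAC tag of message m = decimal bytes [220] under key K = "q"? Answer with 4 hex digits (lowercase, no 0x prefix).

Key "q" = 71 is 1 byte ≤ B = 3; zero-pad to 3 bytes: K' = 71 00 00.
K' ⊕ ipad = 47 36 36.  K' ⊕ opad = 2d 5c 5c.
Inner input = (K'⊕ipad) ∥ m = 47 36 36 ∥ dc.
Inner hash: sum = 71+54+54+220 = 399 → 01 8f.
Outer input = (K'⊕opad) ∥ inner = 2d 5c 5c ∥ 01 8f.
Outer hash (tag): sum = 45+92+92+1+143 = 373 → 01 75.

0175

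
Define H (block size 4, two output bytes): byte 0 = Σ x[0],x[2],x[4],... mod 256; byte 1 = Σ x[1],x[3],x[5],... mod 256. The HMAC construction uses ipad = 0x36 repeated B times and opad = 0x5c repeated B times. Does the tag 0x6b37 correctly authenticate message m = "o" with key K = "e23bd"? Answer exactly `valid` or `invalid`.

Key "e23bd" = 65 32 33 62 64 is 5 bytes > B = 4, so hash it first: H(key) = fc 94, then zero-pad to 4 bytes: K' = fc 94 00 00.
K' ⊕ ipad = ca a2 36 36; K' ⊕ opad = a0 c8 5c 5c.
Inner hash: even-index sum = 367 mod 256 = 111; odd-index sum = 216 mod 256 = 216 → 6f d8.
Outer hash (recomputed tag): even-index sum = 363 mod 256 = 107; odd-index sum = 508 mod 256 = 252 → 6b fc.
Recomputed tag = 6bfc; claimed = 6b37 → mismatch.

invalid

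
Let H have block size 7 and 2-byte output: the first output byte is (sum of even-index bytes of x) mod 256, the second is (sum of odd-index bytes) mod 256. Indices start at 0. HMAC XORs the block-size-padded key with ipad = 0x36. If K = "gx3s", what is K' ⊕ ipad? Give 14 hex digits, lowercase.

Key "gx3s" = 67 78 33 73 is 4 bytes ≤ B = 7; zero-pad to 7 bytes: K' = 67 78 33 73 00 00 00.
XOR each byte with 0x36: 67⊕36=51, 78⊕36=4e, 33⊕36=05, 73⊕36=45, 00⊕36=36, 00⊕36=36, 00⊕36=36.

514e0545363636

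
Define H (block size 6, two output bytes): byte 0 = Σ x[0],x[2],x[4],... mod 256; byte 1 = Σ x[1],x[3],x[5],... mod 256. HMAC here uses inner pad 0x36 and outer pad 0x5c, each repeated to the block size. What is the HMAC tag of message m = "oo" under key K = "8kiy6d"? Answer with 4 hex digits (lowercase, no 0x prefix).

df01

Key "8kiy6d" = 38 6b 69 79 36 64 is exactly B = 6 bytes: K' = 38 6b 69 79 36 64.
K' ⊕ ipad = 0e 5d 5f 4f 00 52.  K' ⊕ opad = 64 37 35 25 6a 38.
Inner input = (K'⊕ipad) ∥ m = 0e 5d 5f 4f 00 52 ∥ 6f 6f.
Inner hash: even-index sum = 220 mod 256 = 220; odd-index sum = 365 mod 256 = 109 → dc 6d.
Outer input = (K'⊕opad) ∥ inner = 64 37 35 25 6a 38 ∥ dc 6d.
Outer hash (tag): even-index sum = 479 mod 256 = 223; odd-index sum = 257 mod 256 = 1 → df 01.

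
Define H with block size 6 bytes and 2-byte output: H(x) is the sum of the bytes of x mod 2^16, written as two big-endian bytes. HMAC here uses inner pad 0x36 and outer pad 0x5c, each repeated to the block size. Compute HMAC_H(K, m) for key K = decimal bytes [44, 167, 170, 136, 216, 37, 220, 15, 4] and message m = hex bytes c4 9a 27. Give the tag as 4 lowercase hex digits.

Key decimal bytes [44, 167, 170, 136, 216, 37, 220, 15, 4] = 2c a7 aa 88 d8 25 dc 0f 04 is 9 bytes > B = 6, so hash it first: H(key) = 03 f1, then zero-pad to 6 bytes: K' = 03 f1 00 00 00 00.
K' ⊕ ipad = 35 c7 36 36 36 36.  K' ⊕ opad = 5f ad 5c 5c 5c 5c.
Inner input = (K'⊕ipad) ∥ m = 35 c7 36 36 36 36 ∥ c4 9a 27.
Inner hash: sum = 53+199+54+54+54+54+196+154+39 = 857 → 03 59.
Outer input = (K'⊕opad) ∥ inner = 5f ad 5c 5c 5c 5c ∥ 03 59.
Outer hash (tag): sum = 95+173+92+92+92+92+3+89 = 728 → 02 d8.

02d8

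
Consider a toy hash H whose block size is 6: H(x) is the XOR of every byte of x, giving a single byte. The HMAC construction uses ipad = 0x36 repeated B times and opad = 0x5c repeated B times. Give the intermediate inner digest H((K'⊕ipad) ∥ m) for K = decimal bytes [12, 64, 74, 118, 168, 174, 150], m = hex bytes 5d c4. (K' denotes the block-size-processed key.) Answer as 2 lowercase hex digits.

79

Key decimal bytes [12, 64, 74, 118, 168, 174, 150] = 0c 40 4a 76 a8 ae 96 is 7 bytes > B = 6, so hash it first: H(key) = e0, then zero-pad to 6 bytes: K' = e0 00 00 00 00 00.
K' ⊕ ipad = d6 36 36 36 36 36.
Inner input = d6 36 36 36 36 36 ∥ 5d c4.
Inner hash: XOR d6⊕36⊕36⊕36⊕36⊕36⊕5d⊕c4 = 79.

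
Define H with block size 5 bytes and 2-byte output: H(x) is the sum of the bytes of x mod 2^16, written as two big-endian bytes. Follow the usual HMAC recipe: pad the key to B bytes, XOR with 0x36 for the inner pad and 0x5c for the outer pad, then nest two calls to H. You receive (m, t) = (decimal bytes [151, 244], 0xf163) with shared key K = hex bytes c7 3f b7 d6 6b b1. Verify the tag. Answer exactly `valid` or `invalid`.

Key hex bytes c7 3f b7 d6 6b b1 is 6 bytes > B = 5, so hash it first: H(key) = 03 af, then zero-pad to 5 bytes: K' = 03 af 00 00 00.
K' ⊕ ipad = 35 99 36 36 36; K' ⊕ opad = 5f f3 5c 5c 5c.
Inner hash: sum = 53+153+54+54+54+151+244 = 763 → 02 fb.
Outer hash (recomputed tag): sum = 95+243+92+92+92+2+251 = 867 → 03 63.
Recomputed tag = 0363; claimed = f163 → mismatch.

invalid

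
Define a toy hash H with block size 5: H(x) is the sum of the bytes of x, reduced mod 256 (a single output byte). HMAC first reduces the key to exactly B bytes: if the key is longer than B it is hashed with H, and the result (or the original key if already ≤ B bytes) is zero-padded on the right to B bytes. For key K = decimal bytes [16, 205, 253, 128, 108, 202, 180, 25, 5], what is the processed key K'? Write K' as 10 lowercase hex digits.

|K| = 9 > B = 5, so first hash the key.
H(K): sum = 16+205+253+128+108+202+180+25+5 = 1122; mod 256 = 98 → 62.
Zero-pad H(K) = 62 to 5 bytes: K' = 62 00 00 00 00.

6200000000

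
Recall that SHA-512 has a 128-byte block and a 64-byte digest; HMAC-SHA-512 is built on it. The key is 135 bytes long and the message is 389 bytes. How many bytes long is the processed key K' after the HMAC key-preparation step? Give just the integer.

128

Key is 135 > 128 bytes, so it is hashed to 64 bytes then zero-padded to 128: |K'| = 128.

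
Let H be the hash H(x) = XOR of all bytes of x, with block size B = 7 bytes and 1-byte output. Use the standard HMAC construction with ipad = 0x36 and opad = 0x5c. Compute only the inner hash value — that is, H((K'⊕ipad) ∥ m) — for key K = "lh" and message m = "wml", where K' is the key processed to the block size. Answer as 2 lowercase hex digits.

Key "lh" = 6c 68 is 2 bytes ≤ B = 7; zero-pad to 7 bytes: K' = 6c 68 00 00 00 00 00.
K' ⊕ ipad = 5a 5e 36 36 36 36 36.
Inner input = 5a 5e 36 36 36 36 36 ∥ 77 6d 6c.
Inner hash: XOR 5a⊕5e⊕36⊕36⊕36⊕36⊕36⊕77⊕6d⊕6c = 44.

44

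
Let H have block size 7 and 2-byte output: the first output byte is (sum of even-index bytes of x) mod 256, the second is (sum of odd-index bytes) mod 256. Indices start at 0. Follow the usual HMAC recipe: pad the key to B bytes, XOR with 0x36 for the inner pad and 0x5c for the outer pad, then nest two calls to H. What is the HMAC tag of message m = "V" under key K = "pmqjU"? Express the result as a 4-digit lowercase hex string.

Key "pmqjU" = 70 6d 71 6a 55 is 5 bytes ≤ B = 7; zero-pad to 7 bytes: K' = 70 6d 71 6a 55 00 00.
K' ⊕ ipad = 46 5b 47 5c 63 36 36.  K' ⊕ opad = 2c 31 2d 36 09 5c 5c.
Inner input = (K'⊕ipad) ∥ m = 46 5b 47 5c 63 36 36 ∥ 56.
Inner hash: even-index sum = 294 mod 256 = 38; odd-index sum = 323 mod 256 = 67 → 26 43.
Outer input = (K'⊕opad) ∥ inner = 2c 31 2d 36 09 5c 5c ∥ 26 43.
Outer hash (tag): even-index sum = 257 mod 256 = 1; odd-index sum = 233 mod 256 = 233 → 01 e9.

01e9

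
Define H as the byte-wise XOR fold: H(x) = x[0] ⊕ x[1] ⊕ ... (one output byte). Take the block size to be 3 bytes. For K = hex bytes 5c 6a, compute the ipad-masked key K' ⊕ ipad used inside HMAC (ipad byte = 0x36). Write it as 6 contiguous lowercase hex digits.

6a5c36

Key hex bytes 5c 6a is 2 bytes ≤ B = 3; zero-pad to 3 bytes: K' = 5c 6a 00.
XOR each byte with 0x36: 5c⊕36=6a, 6a⊕36=5c, 00⊕36=36.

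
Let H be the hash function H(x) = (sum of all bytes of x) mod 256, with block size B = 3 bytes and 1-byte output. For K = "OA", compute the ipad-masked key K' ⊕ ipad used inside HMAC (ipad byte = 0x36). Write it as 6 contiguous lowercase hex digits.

797736

Key "OA" = 4f 41 is 2 bytes ≤ B = 3; zero-pad to 3 bytes: K' = 4f 41 00.
XOR each byte with 0x36: 4f⊕36=79, 41⊕36=77, 00⊕36=36.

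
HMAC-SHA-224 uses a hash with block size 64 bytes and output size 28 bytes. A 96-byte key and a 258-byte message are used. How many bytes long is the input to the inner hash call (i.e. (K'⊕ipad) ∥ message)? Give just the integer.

322

Key is 96 > 64 bytes, so it is hashed to 28 bytes then zero-padded to 64: |K'| = 64.
Inner input = (K'⊕ipad) ∥ m → 64 + 258 = 322 bytes.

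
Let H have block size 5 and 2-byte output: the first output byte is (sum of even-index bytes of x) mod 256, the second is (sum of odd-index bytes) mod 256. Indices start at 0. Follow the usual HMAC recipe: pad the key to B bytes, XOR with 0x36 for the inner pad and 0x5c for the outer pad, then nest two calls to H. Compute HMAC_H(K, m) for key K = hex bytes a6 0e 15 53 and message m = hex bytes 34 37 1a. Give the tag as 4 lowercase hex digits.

Key hex bytes a6 0e 15 53 is 4 bytes ≤ B = 5; zero-pad to 5 bytes: K' = a6 0e 15 53 00.
K' ⊕ ipad = 90 38 23 65 36.  K' ⊕ opad = fa 52 49 0f 5c.
Inner input = (K'⊕ipad) ∥ m = 90 38 23 65 36 ∥ 34 37 1a.
Inner hash: even-index sum = 288 mod 256 = 32; odd-index sum = 235 mod 256 = 235 → 20 eb.
Outer input = (K'⊕opad) ∥ inner = fa 52 49 0f 5c ∥ 20 eb.
Outer hash (tag): even-index sum = 650 mod 256 = 138; odd-index sum = 129 mod 256 = 129 → 8a 81.

8a81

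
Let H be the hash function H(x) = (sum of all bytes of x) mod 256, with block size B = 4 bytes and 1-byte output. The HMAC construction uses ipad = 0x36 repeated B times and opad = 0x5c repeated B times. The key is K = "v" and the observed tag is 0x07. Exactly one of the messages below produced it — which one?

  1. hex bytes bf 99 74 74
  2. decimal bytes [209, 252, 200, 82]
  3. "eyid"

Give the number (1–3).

2

Key "v" = 76 is 1 byte ≤ B = 4; zero-pad to 4 bytes: K' = 76 00 00 00.
K' ⊕ ipad = 40 36 36 36; K' ⊕ opad = 2a 5c 5c 5c.
m1: inner = H(40 36 36 36 bf 99 74 74) = 22; tag = H(2a 5c 5c 5c 22) = 60
m2: inner = H(40 36 36 36 d1 fc c8 52) = c9; tag = H(2a 5c 5c 5c c9) = 07 ← matches
m3: inner = H(40 36 36 36 65 79 69 64) = 8d; tag = H(2a 5c 5c 5c 8d) = cb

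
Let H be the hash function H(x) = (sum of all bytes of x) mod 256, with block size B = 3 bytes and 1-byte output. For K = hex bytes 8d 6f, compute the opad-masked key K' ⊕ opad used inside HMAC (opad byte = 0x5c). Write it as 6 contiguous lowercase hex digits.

Key hex bytes 8d 6f is 2 bytes ≤ B = 3; zero-pad to 3 bytes: K' = 8d 6f 00.
XOR each byte with 0x5c: 8d⊕5c=d1, 6f⊕5c=33, 00⊕5c=5c.

d1335c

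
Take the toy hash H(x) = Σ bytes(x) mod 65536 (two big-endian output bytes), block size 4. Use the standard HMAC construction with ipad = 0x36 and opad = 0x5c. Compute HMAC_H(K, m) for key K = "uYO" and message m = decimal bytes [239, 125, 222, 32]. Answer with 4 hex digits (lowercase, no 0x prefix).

016b

Key "uYO" = 75 59 4f is 3 bytes ≤ B = 4; zero-pad to 4 bytes: K' = 75 59 4f 00.
K' ⊕ ipad = 43 6f 79 36.  K' ⊕ opad = 29 05 13 5c.
Inner input = (K'⊕ipad) ∥ m = 43 6f 79 36 ∥ ef 7d de 20.
Inner hash: sum = 67+111+121+54+239+125+222+32 = 971 → 03 cb.
Outer input = (K'⊕opad) ∥ inner = 29 05 13 5c ∥ 03 cb.
Outer hash (tag): sum = 41+5+19+92+3+203 = 363 → 01 6b.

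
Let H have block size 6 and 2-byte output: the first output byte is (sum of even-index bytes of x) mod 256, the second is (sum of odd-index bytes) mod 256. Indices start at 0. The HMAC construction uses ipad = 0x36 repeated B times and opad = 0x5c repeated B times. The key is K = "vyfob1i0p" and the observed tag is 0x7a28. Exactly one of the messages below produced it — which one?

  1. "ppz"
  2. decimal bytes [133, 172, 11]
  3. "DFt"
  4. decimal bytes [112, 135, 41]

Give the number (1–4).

1

Key "vyfob1i0p" = 76 79 66 6f 62 31 69 30 70 is 9 bytes > B = 6, so hash it first: H(key) = 17 49, then zero-pad to 6 bytes: K' = 17 49 00 00 00 00.
K' ⊕ ipad = 21 7f 36 36 36 36; K' ⊕ opad = 4b 15 5c 5c 5c 5c.
m1: inner = H(21 7f 36 36 36 36 70 70 7a) = 77 5b; tag = H(4b 15 5c 5c 5c 5c 77 5b) = 7a28 ← matches
m2: inner = H(21 7f 36 36 36 36 85 ac 0b) = 1d 97; tag = H(4b 15 5c 5c 5c 5c 1d 97) = 2064
m3: inner = H(21 7f 36 36 36 36 44 46 74) = 45 31; tag = H(4b 15 5c 5c 5c 5c 45 31) = 48fe
m4: inner = H(21 7f 36 36 36 36 70 87 29) = 26 72; tag = H(4b 15 5c 5c 5c 5c 26 72) = 293f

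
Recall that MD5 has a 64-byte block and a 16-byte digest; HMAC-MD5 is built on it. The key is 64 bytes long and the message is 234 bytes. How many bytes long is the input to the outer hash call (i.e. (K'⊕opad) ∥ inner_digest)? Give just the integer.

Key is 64 ≤ 64 bytes, zero-padded: |K'| = 64.
Outer input = (K'⊕opad) ∥ H(inner) → 64 + 16 = 80 bytes.

80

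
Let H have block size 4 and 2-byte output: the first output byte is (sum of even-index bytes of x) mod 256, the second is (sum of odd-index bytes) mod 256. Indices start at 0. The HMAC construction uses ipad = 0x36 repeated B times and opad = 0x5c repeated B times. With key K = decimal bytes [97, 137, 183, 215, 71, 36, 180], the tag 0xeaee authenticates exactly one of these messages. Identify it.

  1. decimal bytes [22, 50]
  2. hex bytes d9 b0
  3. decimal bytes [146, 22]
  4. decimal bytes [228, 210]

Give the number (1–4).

Key decimal bytes [97, 137, 183, 215, 71, 36, 180] = 61 89 b7 d7 47 24 b4 is 7 bytes > B = 4, so hash it first: H(key) = 13 84, then zero-pad to 4 bytes: K' = 13 84 00 00.
K' ⊕ ipad = 25 b2 36 36; K' ⊕ opad = 4f d8 5c 5c.
m1: inner = H(25 b2 36 36 16 32) = 71 1a; tag = H(4f d8 5c 5c 71 1a) = 1c4e
m2: inner = H(25 b2 36 36 d9 b0) = 34 98; tag = H(4f d8 5c 5c 34 98) = dfcc
m3: inner = H(25 b2 36 36 92 16) = ed fe; tag = H(4f d8 5c 5c ed fe) = 9832
m4: inner = H(25 b2 36 36 e4 d2) = 3f ba; tag = H(4f d8 5c 5c 3f ba) = eaee ← matches

4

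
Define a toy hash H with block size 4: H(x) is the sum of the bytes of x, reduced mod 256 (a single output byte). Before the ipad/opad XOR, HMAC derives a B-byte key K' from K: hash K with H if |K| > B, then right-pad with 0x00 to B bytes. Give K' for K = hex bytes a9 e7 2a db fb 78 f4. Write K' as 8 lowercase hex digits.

|K| = 7 > B = 4, so first hash the key.
H(K): sum = 169+231+42+219+251+120+244 = 1276; mod 256 = 252 → fc.
Zero-pad H(K) = fc to 4 bytes: K' = fc 00 00 00.

fc000000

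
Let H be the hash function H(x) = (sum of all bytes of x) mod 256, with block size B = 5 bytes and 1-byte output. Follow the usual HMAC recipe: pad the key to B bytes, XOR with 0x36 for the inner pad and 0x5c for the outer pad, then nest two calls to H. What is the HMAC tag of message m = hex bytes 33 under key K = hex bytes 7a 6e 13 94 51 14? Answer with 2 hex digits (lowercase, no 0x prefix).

Key hex bytes 7a 6e 13 94 51 14 is 6 bytes > B = 5, so hash it first: H(key) = f4, then zero-pad to 5 bytes: K' = f4 00 00 00 00.
K' ⊕ ipad = c2 36 36 36 36.  K' ⊕ opad = a8 5c 5c 5c 5c.
Inner input = (K'⊕ipad) ∥ m = c2 36 36 36 36 ∥ 33.
Inner hash: sum = 194+54+54+54+54+51 = 461; mod 256 = 205 → cd.
Outer input = (K'⊕opad) ∥ inner = a8 5c 5c 5c 5c ∥ cd.
Outer hash (tag): sum = 168+92+92+92+92+205 = 741; mod 256 = 229 → e5.

e5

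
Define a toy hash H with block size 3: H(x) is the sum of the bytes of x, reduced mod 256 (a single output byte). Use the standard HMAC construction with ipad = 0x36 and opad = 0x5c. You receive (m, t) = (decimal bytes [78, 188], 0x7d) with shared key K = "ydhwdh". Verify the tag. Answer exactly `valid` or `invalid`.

Key "ydhwdh" = 79 64 68 77 64 68 is 6 bytes > B = 3, so hash it first: H(key) = 88, then zero-pad to 3 bytes: K' = 88 00 00.
K' ⊕ ipad = be 36 36; K' ⊕ opad = d4 5c 5c.
Inner hash: sum = 190+54+54+78+188 = 564; mod 256 = 52 → 34.
Outer hash (recomputed tag): sum = 212+92+92+52 = 448; mod 256 = 192 → c0.
Recomputed tag = c0; claimed = 7d → mismatch.

invalid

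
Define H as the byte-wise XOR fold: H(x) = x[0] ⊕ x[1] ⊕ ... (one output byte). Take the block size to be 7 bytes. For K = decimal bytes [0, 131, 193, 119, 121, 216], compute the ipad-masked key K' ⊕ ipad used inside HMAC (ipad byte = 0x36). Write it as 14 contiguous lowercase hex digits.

Key decimal bytes [0, 131, 193, 119, 121, 216] = 00 83 c1 77 79 d8 is 6 bytes ≤ B = 7; zero-pad to 7 bytes: K' = 00 83 c1 77 79 d8 00.
XOR each byte with 0x36: 00⊕36=36, 83⊕36=b5, c1⊕36=f7, 77⊕36=41, 79⊕36=4f, d8⊕36=ee, 00⊕36=36.

36b5f7414fee36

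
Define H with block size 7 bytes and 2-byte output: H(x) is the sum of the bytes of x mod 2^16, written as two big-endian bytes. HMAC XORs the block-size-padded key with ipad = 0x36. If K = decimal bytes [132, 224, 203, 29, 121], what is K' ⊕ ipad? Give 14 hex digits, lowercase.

Key decimal bytes [132, 224, 203, 29, 121] = 84 e0 cb 1d 79 is 5 bytes ≤ B = 7; zero-pad to 7 bytes: K' = 84 e0 cb 1d 79 00 00.
XOR each byte with 0x36: 84⊕36=b2, e0⊕36=d6, cb⊕36=fd, 1d⊕36=2b, 79⊕36=4f, 00⊕36=36, 00⊕36=36.

b2d6fd2b4f3636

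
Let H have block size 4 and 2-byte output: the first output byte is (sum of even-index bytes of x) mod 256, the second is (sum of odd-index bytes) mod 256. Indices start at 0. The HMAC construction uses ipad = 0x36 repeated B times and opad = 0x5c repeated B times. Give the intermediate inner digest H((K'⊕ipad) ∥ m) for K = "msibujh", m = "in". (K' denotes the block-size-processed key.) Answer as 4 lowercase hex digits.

Key "msibujh" = 6d 73 69 62 75 6a 68 is 7 bytes > B = 4, so hash it first: H(key) = b3 3f, then zero-pad to 4 bytes: K' = b3 3f 00 00.
K' ⊕ ipad = 85 09 36 36.
Inner input = 85 09 36 36 ∥ 69 6e.
Inner hash: even-index sum = 292 mod 256 = 36; odd-index sum = 173 mod 256 = 173 → 24 ad.

24ad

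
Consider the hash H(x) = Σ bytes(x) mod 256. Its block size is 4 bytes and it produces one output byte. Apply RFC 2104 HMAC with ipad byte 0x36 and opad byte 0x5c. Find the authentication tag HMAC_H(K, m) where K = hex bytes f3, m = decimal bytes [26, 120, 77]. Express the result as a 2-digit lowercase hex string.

09

Key hex bytes f3 is 1 byte ≤ B = 4; zero-pad to 4 bytes: K' = f3 00 00 00.
K' ⊕ ipad = c5 36 36 36.  K' ⊕ opad = af 5c 5c 5c.
Inner input = (K'⊕ipad) ∥ m = c5 36 36 36 ∥ 1a 78 4d.
Inner hash: sum = 197+54+54+54+26+120+77 = 582; mod 256 = 70 → 46.
Outer input = (K'⊕opad) ∥ inner = af 5c 5c 5c ∥ 46.
Outer hash (tag): sum = 175+92+92+92+70 = 521; mod 256 = 9 → 09.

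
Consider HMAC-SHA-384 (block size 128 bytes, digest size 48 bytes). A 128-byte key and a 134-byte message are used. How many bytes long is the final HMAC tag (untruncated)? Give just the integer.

The tag is one SHA-384 digest: 48 bytes.

48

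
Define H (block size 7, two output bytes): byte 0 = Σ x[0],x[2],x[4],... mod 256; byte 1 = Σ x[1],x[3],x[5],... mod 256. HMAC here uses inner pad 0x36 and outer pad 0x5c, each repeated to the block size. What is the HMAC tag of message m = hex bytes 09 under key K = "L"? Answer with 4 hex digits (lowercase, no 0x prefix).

cf30

Key "L" = 4c is 1 byte ≤ B = 7; zero-pad to 7 bytes: K' = 4c 00 00 00 00 00 00.
K' ⊕ ipad = 7a 36 36 36 36 36 36.  K' ⊕ opad = 10 5c 5c 5c 5c 5c 5c.
Inner input = (K'⊕ipad) ∥ m = 7a 36 36 36 36 36 36 ∥ 09.
Inner hash: even-index sum = 284 mod 256 = 28; odd-index sum = 171 mod 256 = 171 → 1c ab.
Outer input = (K'⊕opad) ∥ inner = 10 5c 5c 5c 5c 5c 5c ∥ 1c ab.
Outer hash (tag): even-index sum = 463 mod 256 = 207; odd-index sum = 304 mod 256 = 48 → cf 30.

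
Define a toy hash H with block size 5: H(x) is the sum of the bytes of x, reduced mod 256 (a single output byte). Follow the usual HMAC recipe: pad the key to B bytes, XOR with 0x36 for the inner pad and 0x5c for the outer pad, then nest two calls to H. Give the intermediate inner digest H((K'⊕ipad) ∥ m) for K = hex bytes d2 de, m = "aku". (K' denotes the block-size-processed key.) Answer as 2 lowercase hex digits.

Key hex bytes d2 de is 2 bytes ≤ B = 5; zero-pad to 5 bytes: K' = d2 de 00 00 00.
K' ⊕ ipad = e4 e8 36 36 36.
Inner input = e4 e8 36 36 36 ∥ 61 6b 75.
Inner hash: sum = 228+232+54+54+54+97+107+117 = 943; mod 256 = 175 → af.

af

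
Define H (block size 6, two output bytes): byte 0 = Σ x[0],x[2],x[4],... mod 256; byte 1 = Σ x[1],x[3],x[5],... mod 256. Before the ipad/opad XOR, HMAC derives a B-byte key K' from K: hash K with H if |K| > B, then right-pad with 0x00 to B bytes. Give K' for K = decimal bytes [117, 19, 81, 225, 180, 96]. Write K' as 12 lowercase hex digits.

751351e1b460

Key decimal bytes [117, 19, 81, 225, 180, 96] = 75 13 51 e1 b4 60 is exactly B = 6 bytes: K' = 75 13 51 e1 b4 60.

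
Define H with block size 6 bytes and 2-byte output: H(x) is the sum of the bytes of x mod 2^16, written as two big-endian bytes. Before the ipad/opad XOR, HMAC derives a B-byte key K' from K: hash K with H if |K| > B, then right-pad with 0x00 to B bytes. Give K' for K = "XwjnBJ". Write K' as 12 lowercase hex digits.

Key "XwjnBJ" = 58 77 6a 6e 42 4a is exactly B = 6 bytes: K' = 58 77 6a 6e 42 4a.

58776a6e424a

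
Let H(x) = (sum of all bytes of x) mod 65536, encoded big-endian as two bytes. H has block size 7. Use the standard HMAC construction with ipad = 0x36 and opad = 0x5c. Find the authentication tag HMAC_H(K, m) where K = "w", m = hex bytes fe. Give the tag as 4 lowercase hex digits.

02d8

Key "w" = 77 is 1 byte ≤ B = 7; zero-pad to 7 bytes: K' = 77 00 00 00 00 00 00.
K' ⊕ ipad = 41 36 36 36 36 36 36.  K' ⊕ opad = 2b 5c 5c 5c 5c 5c 5c.
Inner input = (K'⊕ipad) ∥ m = 41 36 36 36 36 36 36 ∥ fe.
Inner hash: sum = 65+54+54+54+54+54+54+254 = 643 → 02 83.
Outer input = (K'⊕opad) ∥ inner = 2b 5c 5c 5c 5c 5c 5c ∥ 02 83.
Outer hash (tag): sum = 43+92+92+92+92+92+92+2+131 = 728 → 02 d8.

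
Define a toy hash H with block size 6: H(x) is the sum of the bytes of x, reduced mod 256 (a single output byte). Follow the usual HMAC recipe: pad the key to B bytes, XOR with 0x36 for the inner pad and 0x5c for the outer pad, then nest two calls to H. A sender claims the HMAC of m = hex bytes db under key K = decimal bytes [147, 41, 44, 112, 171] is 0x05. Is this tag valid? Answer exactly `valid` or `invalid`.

valid

Key decimal bytes [147, 41, 44, 112, 171] = 93 29 2c 70 ab is 5 bytes ≤ B = 6; zero-pad to 6 bytes: K' = 93 29 2c 70 ab 00.
K' ⊕ ipad = a5 1f 1a 46 9d 36; K' ⊕ opad = cf 75 70 2c f7 5c.
Inner hash: sum = 165+31+26+70+157+54+219 = 722; mod 256 = 210 → d2.
Outer hash (recomputed tag): sum = 207+117+112+44+247+92+210 = 1029; mod 256 = 5 → 05.
Recomputed tag = 05; claimed = 05 → match.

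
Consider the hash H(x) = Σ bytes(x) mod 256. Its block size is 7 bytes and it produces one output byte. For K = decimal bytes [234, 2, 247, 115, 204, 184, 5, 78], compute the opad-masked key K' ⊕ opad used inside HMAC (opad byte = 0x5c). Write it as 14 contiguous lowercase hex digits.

715c5c5c5c5c5c

Key decimal bytes [234, 2, 247, 115, 204, 184, 5, 78] = ea 02 f7 73 cc b8 05 4e is 8 bytes > B = 7, so hash it first: H(key) = 2d, then zero-pad to 7 bytes: K' = 2d 00 00 00 00 00 00.
XOR each byte with 0x5c: 2d⊕5c=71, 00⊕5c=5c, 00⊕5c=5c, 00⊕5c=5c, 00⊕5c=5c, 00⊕5c=5c, 00⊕5c=5c.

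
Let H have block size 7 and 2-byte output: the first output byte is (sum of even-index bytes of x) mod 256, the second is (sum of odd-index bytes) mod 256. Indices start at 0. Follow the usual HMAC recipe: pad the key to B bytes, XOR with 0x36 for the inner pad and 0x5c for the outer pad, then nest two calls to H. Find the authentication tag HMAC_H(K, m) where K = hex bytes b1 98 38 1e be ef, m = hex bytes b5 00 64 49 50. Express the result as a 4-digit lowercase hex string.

Key hex bytes b1 98 38 1e be ef is 6 bytes ≤ B = 7; zero-pad to 7 bytes: K' = b1 98 38 1e be ef 00.
K' ⊕ ipad = 87 ae 0e 28 88 d9 36.  K' ⊕ opad = ed c4 64 42 e2 b3 5c.
Inner input = (K'⊕ipad) ∥ m = 87 ae 0e 28 88 d9 36 ∥ b5 00 64 49 50.
Inner hash: even-index sum = 412 mod 256 = 156; odd-index sum = 792 mod 256 = 24 → 9c 18.
Outer input = (K'⊕opad) ∥ inner = ed c4 64 42 e2 b3 5c ∥ 9c 18.
Outer hash (tag): even-index sum = 679 mod 256 = 167; odd-index sum = 597 mod 256 = 85 → a7 55.

a755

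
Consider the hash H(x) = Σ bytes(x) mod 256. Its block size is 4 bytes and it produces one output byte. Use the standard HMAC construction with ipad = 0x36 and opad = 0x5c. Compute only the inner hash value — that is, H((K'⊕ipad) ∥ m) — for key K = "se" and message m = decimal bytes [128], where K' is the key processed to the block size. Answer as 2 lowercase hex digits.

Key "se" = 73 65 is 2 bytes ≤ B = 4; zero-pad to 4 bytes: K' = 73 65 00 00.
K' ⊕ ipad = 45 53 36 36.
Inner input = 45 53 36 36 ∥ 80.
Inner hash: sum = 69+83+54+54+128 = 388; mod 256 = 132 → 84.

84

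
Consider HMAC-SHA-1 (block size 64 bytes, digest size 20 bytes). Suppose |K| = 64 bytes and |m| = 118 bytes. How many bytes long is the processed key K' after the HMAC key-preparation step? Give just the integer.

64

Key is 64 ≤ 64 bytes, zero-padded: |K'| = 64.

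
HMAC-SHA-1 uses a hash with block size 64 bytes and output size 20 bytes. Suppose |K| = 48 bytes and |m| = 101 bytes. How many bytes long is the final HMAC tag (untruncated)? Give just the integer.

20

The tag is one SHA-1 digest: 20 bytes.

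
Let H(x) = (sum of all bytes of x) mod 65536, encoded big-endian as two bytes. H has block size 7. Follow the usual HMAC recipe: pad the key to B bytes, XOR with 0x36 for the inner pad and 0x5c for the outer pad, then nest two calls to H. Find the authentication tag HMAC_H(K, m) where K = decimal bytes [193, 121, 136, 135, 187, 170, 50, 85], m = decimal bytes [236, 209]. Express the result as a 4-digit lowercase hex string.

Key decimal bytes [193, 121, 136, 135, 187, 170, 50, 85] = c1 79 88 87 bb aa 32 55 is 8 bytes > B = 7, so hash it first: H(key) = 04 35, then zero-pad to 7 bytes: K' = 04 35 00 00 00 00 00.
K' ⊕ ipad = 32 03 36 36 36 36 36.  K' ⊕ opad = 58 69 5c 5c 5c 5c 5c.
Inner input = (K'⊕ipad) ∥ m = 32 03 36 36 36 36 36 ∥ ec d1.
Inner hash: sum = 50+3+54+54+54+54+54+236+209 = 768 → 03 00.
Outer input = (K'⊕opad) ∥ inner = 58 69 5c 5c 5c 5c 5c ∥ 03 00.
Outer hash (tag): sum = 88+105+92+92+92+92+92+3+0 = 656 → 02 90.

0290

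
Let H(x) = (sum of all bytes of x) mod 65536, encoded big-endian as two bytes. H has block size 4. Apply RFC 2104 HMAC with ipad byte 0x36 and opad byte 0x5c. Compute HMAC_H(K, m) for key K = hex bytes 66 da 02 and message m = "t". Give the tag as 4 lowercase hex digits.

0196

Key hex bytes 66 da 02 is 3 bytes ≤ B = 4; zero-pad to 4 bytes: K' = 66 da 02 00.
K' ⊕ ipad = 50 ec 34 36.  K' ⊕ opad = 3a 86 5e 5c.
Inner input = (K'⊕ipad) ∥ m = 50 ec 34 36 ∥ 74.
Inner hash: sum = 80+236+52+54+116 = 538 → 02 1a.
Outer input = (K'⊕opad) ∥ inner = 3a 86 5e 5c ∥ 02 1a.
Outer hash (tag): sum = 58+134+94+92+2+26 = 406 → 01 96.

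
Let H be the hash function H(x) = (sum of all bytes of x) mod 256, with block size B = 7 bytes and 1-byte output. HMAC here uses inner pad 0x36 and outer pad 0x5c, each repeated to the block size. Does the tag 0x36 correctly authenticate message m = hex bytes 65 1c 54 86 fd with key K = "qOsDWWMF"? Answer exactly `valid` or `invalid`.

valid

Key "qOsDWWMF" = 71 4f 73 44 57 57 4d 46 is 8 bytes > B = 7, so hash it first: H(key) = b8, then zero-pad to 7 bytes: K' = b8 00 00 00 00 00 00.
K' ⊕ ipad = 8e 36 36 36 36 36 36; K' ⊕ opad = e4 5c 5c 5c 5c 5c 5c.
Inner hash: sum = 142+54+54+54+54+54+54+101+28+84+134+253 = 1066; mod 256 = 42 → 2a.
Outer hash (recomputed tag): sum = 228+92+92+92+92+92+92+42 = 822; mod 256 = 54 → 36.
Recomputed tag = 36; claimed = 36 → match.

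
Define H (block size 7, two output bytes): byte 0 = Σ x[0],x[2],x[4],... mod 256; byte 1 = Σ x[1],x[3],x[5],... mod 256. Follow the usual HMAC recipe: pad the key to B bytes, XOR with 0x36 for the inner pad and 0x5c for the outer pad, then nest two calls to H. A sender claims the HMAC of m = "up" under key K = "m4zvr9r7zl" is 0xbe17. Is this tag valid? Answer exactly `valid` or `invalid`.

Key "m4zvr9r7zl" = 6d 34 7a 76 72 39 72 37 7a 6c is 10 bytes > B = 7, so hash it first: H(key) = 45 86, then zero-pad to 7 bytes: K' = 45 86 00 00 00 00 00.
K' ⊕ ipad = 73 b0 36 36 36 36 36; K' ⊕ opad = 19 da 5c 5c 5c 5c 5c.
Inner hash: even-index sum = 389 mod 256 = 133; odd-index sum = 401 mod 256 = 145 → 85 91.
Outer hash (recomputed tag): even-index sum = 446 mod 256 = 190; odd-index sum = 535 mod 256 = 23 → be 17.
Recomputed tag = be17; claimed = be17 → match.

valid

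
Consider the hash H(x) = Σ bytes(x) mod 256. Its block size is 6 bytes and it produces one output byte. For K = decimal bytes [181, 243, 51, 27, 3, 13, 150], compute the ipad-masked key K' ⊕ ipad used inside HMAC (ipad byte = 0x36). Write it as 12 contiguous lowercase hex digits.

aa3636363636

Key decimal bytes [181, 243, 51, 27, 3, 13, 150] = b5 f3 33 1b 03 0d 96 is 7 bytes > B = 6, so hash it first: H(key) = 9c, then zero-pad to 6 bytes: K' = 9c 00 00 00 00 00.
XOR each byte with 0x36: 9c⊕36=aa, 00⊕36=36, 00⊕36=36, 00⊕36=36, 00⊕36=36, 00⊕36=36.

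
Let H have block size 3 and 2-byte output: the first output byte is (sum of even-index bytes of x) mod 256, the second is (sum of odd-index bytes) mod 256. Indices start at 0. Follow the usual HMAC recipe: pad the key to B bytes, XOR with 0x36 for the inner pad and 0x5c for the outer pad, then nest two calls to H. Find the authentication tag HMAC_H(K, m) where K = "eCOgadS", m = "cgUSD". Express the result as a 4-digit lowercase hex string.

c4a0

Key "eCOgadS" = 65 43 4f 67 61 64 53 is 7 bytes > B = 3, so hash it first: H(key) = 68 0e, then zero-pad to 3 bytes: K' = 68 0e 00.
K' ⊕ ipad = 5e 38 36.  K' ⊕ opad = 34 52 5c.
Inner input = (K'⊕ipad) ∥ m = 5e 38 36 ∥ 63 67 55 53 44.
Inner hash: even-index sum = 334 mod 256 = 78; odd-index sum = 308 mod 256 = 52 → 4e 34.
Outer input = (K'⊕opad) ∥ inner = 34 52 5c ∥ 4e 34.
Outer hash (tag): even-index sum = 196 mod 256 = 196; odd-index sum = 160 mod 256 = 160 → c4 a0.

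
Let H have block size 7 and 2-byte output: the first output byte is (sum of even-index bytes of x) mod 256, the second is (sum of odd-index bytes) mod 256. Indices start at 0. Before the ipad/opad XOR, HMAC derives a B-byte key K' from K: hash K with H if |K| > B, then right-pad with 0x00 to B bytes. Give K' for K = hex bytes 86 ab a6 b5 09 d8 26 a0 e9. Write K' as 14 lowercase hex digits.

44d80000000000

|K| = 9 > B = 7, so first hash the key.
H(K): even-index sum = 580 mod 256 = 68; odd-index sum = 728 mod 256 = 216 → 44 d8.
Zero-pad H(K) = 44 d8 to 7 bytes: K' = 44 d8 00 00 00 00 00.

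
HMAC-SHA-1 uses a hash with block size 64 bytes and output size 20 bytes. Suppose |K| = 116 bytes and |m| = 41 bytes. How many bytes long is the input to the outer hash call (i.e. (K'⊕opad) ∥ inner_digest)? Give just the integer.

84

Key is 116 > 64 bytes, so it is hashed to 20 bytes then zero-padded to 64: |K'| = 64.
Outer input = (K'⊕opad) ∥ H(inner) → 64 + 20 = 84 bytes.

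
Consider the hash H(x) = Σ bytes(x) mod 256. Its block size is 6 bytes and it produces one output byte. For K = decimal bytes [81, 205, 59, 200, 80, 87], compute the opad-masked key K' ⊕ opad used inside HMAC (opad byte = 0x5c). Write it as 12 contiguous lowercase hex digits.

Key decimal bytes [81, 205, 59, 200, 80, 87] = 51 cd 3b c8 50 57 is exactly B = 6 bytes: K' = 51 cd 3b c8 50 57.
XOR each byte with 0x5c: 51⊕5c=0d, cd⊕5c=91, 3b⊕5c=67, c8⊕5c=94, 50⊕5c=0c, 57⊕5c=0b.

0d9167940c0b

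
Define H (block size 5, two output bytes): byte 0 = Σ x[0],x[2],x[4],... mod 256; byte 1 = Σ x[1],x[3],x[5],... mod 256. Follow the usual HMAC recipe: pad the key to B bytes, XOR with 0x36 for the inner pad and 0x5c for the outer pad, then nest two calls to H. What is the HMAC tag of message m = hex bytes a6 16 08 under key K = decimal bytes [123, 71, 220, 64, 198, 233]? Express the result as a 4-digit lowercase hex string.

Key decimal bytes [123, 71, 220, 64, 198, 233] = 7b 47 dc 40 c6 e9 is 6 bytes > B = 5, so hash it first: H(key) = 1d 70, then zero-pad to 5 bytes: K' = 1d 70 00 00 00.
K' ⊕ ipad = 2b 46 36 36 36.  K' ⊕ opad = 41 2c 5c 5c 5c.
Inner input = (K'⊕ipad) ∥ m = 2b 46 36 36 36 ∥ a6 16 08.
Inner hash: even-index sum = 173 mod 256 = 173; odd-index sum = 298 mod 256 = 42 → ad 2a.
Outer input = (K'⊕opad) ∥ inner = 41 2c 5c 5c 5c ∥ ad 2a.
Outer hash (tag): even-index sum = 291 mod 256 = 35; odd-index sum = 309 mod 256 = 53 → 23 35.

2335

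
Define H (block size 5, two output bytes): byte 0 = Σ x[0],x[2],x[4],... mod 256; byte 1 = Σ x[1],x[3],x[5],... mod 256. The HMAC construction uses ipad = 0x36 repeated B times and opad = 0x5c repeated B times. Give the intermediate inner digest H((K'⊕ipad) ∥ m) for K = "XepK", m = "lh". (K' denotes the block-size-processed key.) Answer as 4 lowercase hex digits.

523c

Key "XepK" = 58 65 70 4b is 4 bytes ≤ B = 5; zero-pad to 5 bytes: K' = 58 65 70 4b 00.
K' ⊕ ipad = 6e 53 46 7d 36.
Inner input = 6e 53 46 7d 36 ∥ 6c 68.
Inner hash: even-index sum = 338 mod 256 = 82; odd-index sum = 316 mod 256 = 60 → 52 3c.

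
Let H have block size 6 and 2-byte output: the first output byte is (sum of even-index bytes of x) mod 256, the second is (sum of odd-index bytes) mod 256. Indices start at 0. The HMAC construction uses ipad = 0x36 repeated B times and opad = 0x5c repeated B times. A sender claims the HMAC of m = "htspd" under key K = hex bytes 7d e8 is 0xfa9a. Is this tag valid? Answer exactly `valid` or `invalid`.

invalid

Key hex bytes 7d e8 is 2 bytes ≤ B = 6; zero-pad to 6 bytes: K' = 7d e8 00 00 00 00.
K' ⊕ ipad = 4b de 36 36 36 36; K' ⊕ opad = 21 b4 5c 5c 5c 5c.
Inner hash: even-index sum = 502 mod 256 = 246; odd-index sum = 558 mod 256 = 46 → f6 2e.
Outer hash (recomputed tag): even-index sum = 463 mod 256 = 207; odd-index sum = 410 mod 256 = 154 → cf 9a.
Recomputed tag = cf9a; claimed = fa9a → mismatch.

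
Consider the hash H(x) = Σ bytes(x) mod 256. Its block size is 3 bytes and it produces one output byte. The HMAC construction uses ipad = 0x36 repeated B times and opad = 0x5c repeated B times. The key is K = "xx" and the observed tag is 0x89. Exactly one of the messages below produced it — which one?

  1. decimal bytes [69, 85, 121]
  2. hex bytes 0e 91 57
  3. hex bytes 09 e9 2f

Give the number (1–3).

1

Key "xx" = 78 78 is 2 bytes ≤ B = 3; zero-pad to 3 bytes: K' = 78 78 00.
K' ⊕ ipad = 4e 4e 36; K' ⊕ opad = 24 24 5c.
m1: inner = H(4e 4e 36 45 55 79) = e5; tag = H(24 24 5c e5) = 89 ← matches
m2: inner = H(4e 4e 36 0e 91 57) = c8; tag = H(24 24 5c c8) = 6c
m3: inner = H(4e 4e 36 09 e9 2f) = f3; tag = H(24 24 5c f3) = 97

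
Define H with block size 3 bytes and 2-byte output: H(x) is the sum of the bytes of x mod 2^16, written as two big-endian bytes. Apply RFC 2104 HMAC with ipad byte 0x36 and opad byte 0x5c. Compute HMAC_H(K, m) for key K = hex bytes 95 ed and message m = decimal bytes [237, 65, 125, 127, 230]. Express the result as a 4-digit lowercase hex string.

Key hex bytes 95 ed is 2 bytes ≤ B = 3; zero-pad to 3 bytes: K' = 95 ed 00.
K' ⊕ ipad = a3 db 36.  K' ⊕ opad = c9 b1 5c.
Inner input = (K'⊕ipad) ∥ m = a3 db 36 ∥ ed 41 7d 7f e6.
Inner hash: sum = 163+219+54+237+65+125+127+230 = 1220 → 04 c4.
Outer input = (K'⊕opad) ∥ inner = c9 b1 5c ∥ 04 c4.
Outer hash (tag): sum = 201+177+92+4+196 = 670 → 02 9e.

029e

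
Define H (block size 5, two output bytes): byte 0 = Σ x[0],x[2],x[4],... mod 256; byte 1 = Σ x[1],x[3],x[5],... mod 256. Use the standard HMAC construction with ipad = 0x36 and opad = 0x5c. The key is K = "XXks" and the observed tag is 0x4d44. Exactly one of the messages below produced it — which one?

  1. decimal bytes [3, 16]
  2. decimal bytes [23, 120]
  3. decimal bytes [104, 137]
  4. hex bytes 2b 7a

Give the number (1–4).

Key "XXks" = 58 58 6b 73 is 4 bytes ≤ B = 5; zero-pad to 5 bytes: K' = 58 58 6b 73 00.
K' ⊕ ipad = 6e 6e 5d 45 36; K' ⊕ opad = 04 04 37 2f 5c.
m1: inner = H(6e 6e 5d 45 36 03 10) = 11 b6; tag = H(04 04 37 2f 5c 11 b6) = 4d44 ← matches
m2: inner = H(6e 6e 5d 45 36 17 78) = 79 ca; tag = H(04 04 37 2f 5c 79 ca) = 61ac
m3: inner = H(6e 6e 5d 45 36 68 89) = 8a 1b; tag = H(04 04 37 2f 5c 8a 1b) = b2bd
m4: inner = H(6e 6e 5d 45 36 2b 7a) = 7b de; tag = H(04 04 37 2f 5c 7b de) = 75ae

1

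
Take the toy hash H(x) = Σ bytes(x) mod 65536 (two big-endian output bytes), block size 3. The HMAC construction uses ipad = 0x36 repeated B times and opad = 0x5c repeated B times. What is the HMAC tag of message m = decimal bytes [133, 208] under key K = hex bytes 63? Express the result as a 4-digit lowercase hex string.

Key hex bytes 63 is 1 byte ≤ B = 3; zero-pad to 3 bytes: K' = 63 00 00.
K' ⊕ ipad = 55 36 36.  K' ⊕ opad = 3f 5c 5c.
Inner input = (K'⊕ipad) ∥ m = 55 36 36 ∥ 85 d0.
Inner hash: sum = 85+54+54+133+208 = 534 → 02 16.
Outer input = (K'⊕opad) ∥ inner = 3f 5c 5c ∥ 02 16.
Outer hash (tag): sum = 63+92+92+2+22 = 271 → 01 0f.

010f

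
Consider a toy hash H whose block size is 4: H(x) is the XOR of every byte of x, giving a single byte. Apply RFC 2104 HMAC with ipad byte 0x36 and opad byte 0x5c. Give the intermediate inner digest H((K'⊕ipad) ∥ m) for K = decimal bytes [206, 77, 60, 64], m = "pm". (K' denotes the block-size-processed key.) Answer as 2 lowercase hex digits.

e2

Key decimal bytes [206, 77, 60, 64] = ce 4d 3c 40 is exactly B = 4 bytes: K' = ce 4d 3c 40.
K' ⊕ ipad = f8 7b 0a 76.
Inner input = f8 7b 0a 76 ∥ 70 6d.
Inner hash: XOR f8⊕7b⊕0a⊕76⊕70⊕6d = e2.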